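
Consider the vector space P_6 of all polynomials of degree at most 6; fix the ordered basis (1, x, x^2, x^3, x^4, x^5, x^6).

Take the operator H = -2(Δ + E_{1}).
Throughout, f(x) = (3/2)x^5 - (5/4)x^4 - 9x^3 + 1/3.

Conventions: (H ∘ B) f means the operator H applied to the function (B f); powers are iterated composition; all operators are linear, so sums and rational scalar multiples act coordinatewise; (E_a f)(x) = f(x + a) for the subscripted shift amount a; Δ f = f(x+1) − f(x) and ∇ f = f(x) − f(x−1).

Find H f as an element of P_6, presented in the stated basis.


the result is g(x) = -3x^5 - (55/2)x^4 - 22x^3 + 78x^2 + 98x + 103/3

Δ f = (15/2)x^4 + 10x^3 - (39/2)x^2 - (49/2)x - 35/4
E_{1} f = (3/2)x^5 + (25/4)x^4 + x^3 - (39/2)x^2 - (49/2)x - 101/12
(Δ + E_{1}) f = (3/2)x^5 + (55/4)x^4 + 11x^3 - 39x^2 - 49x - 103/6
(-2(Δ + E_{1})) f = -3x^5 - (55/2)x^4 - 22x^3 + 78x^2 + 98x + 103/3


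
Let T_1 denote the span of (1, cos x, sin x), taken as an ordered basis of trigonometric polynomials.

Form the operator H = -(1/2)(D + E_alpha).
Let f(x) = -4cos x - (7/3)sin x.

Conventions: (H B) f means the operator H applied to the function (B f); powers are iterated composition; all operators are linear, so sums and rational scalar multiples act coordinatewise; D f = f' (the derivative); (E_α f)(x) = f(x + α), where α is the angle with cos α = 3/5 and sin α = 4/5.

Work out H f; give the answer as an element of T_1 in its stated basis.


D f = -(7/3)cos x + 4sin x
E_alpha f = -(64/15)cos x + (9/5)sin x
(D + E_alpha) f = -(33/5)cos x + (29/5)sin x
(-(1/2)(D + E_alpha)) f = (33/10)cos x - (29/10)sin x

the result is g(x) = (33/10)cos x - (29/10)sin x


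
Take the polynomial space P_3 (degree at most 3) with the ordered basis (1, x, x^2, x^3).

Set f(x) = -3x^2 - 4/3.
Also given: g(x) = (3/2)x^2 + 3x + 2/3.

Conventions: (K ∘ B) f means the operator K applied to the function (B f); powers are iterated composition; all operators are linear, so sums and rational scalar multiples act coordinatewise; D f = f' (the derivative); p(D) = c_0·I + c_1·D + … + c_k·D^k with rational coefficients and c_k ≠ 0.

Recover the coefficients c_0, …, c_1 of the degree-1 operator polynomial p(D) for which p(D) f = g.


c_0 = -1/2, c_1 = -1/2

D^0 f = -3x^2 - 4/3
D^1 f = -6x
matching coefficients of g against c_0 f + c_1 Df + … from the top degree down determines the c_i
solution: c_0 = -1/2, c_1 = -1/2


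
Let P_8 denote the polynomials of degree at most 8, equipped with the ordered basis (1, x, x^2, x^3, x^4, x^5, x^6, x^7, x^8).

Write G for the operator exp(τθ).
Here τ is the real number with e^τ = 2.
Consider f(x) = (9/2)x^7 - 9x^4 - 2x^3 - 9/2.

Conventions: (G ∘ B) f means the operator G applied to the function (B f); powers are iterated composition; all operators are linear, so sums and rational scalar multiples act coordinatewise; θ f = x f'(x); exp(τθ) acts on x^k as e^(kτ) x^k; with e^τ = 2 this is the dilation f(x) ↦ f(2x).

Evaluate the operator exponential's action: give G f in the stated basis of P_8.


the result is g(x) = 576x^7 - 144x^4 - 16x^3 - 9/2

exp(τθ) x^k = e^(kτ) x^k; with e^τ = 2 this sends x^k to 2^k x^k
x^3 ↦ 8 x^3
x^4 ↦ 16 x^4
x^7 ↦ 128 x^7
applying this coordinatewise to f: exp(τθ) f = 576x^7 - 144x^4 - 16x^3 - 9/2


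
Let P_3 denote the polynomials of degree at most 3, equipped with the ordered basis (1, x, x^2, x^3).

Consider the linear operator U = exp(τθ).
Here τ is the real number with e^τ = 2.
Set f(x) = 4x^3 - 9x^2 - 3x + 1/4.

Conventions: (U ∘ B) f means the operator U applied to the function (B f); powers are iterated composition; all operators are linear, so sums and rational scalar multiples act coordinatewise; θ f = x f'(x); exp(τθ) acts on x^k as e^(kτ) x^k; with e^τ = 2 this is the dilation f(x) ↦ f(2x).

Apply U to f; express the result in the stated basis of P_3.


the result is g(x) = 32x^3 - 36x^2 - 6x + 1/4

exp(τθ) x^k = e^(kτ) x^k; with e^τ = 2 this sends x^k to 2^k x^k
x ↦ 2 x
x^2 ↦ 4 x^2
x^3 ↦ 8 x^3
applying this coordinatewise to f: exp(τθ) f = 32x^3 - 36x^2 - 6x + 1/4


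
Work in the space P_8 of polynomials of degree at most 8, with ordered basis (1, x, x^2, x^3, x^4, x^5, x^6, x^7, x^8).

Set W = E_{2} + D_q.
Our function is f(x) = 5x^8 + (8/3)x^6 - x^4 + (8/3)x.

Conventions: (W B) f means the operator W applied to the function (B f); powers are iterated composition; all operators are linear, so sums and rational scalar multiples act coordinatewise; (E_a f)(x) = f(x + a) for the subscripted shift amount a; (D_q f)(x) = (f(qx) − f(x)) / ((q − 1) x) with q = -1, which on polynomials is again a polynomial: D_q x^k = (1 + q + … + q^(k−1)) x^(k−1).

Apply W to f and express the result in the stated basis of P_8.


g(x) = 5x^8 + 80x^7 + (1688/3)x^6 + 2272x^5 + 5759x^4 + (28136/3)x^3 + 9576x^2 + (16808/3)x + 4328/3

E_{2} f = 5x^8 + 80x^7 + (1688/3)x^6 + 2272x^5 + 5759x^4 + (28136/3)x^3 + 9576x^2 + (16808/3)x + 1440
D_q f = 8/3
(E_{2} + D_q) f = 5x^8 + 80x^7 + (1688/3)x^6 + 2272x^5 + 5759x^4 + (28136/3)x^3 + 9576x^2 + (16808/3)x + 4328/3


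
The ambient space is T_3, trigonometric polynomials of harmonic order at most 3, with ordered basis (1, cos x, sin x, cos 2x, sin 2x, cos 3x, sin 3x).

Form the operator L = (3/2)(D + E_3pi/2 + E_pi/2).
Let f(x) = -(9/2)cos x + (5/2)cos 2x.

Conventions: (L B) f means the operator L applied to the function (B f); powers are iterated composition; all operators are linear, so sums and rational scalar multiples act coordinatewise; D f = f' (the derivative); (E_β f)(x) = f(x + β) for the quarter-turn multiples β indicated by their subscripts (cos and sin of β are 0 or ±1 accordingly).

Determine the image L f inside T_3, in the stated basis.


the result is g(x) = (27/4)sin x - (15/2)cos 2x - (15/2)sin 2x

D f = (9/2)sin x - 5sin 2x
E_3pi/2 f = -(9/2)sin x - (5/2)cos 2x
E_pi/2 f = (9/2)sin x - (5/2)cos 2x
(D + E_3pi/2 + E_pi/2) f = (9/2)sin x - 5cos 2x - 5sin 2x
((3/2)(D + E_3pi/2 + E_pi/2)) f = (27/4)sin x - (15/2)cos 2x - (15/2)sin 2x


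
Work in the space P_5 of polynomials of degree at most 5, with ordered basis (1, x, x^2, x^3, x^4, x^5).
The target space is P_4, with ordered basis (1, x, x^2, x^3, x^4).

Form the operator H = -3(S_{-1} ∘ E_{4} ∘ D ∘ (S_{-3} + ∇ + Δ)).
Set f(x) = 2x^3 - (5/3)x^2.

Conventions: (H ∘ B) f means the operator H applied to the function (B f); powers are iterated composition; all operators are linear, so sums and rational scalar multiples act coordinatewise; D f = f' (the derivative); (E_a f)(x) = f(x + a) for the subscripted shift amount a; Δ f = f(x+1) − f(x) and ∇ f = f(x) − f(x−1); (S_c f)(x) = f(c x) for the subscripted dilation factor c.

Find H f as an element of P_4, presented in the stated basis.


the result is g(x) = 486x^2 - 3906x + 7868

S_{-3} f = -54x^3 - 15x^2
∇ f = 6x^2 - (28/3)x + 11/3
Δ f = 6x^2 + (8/3)x + 1/3
(S_{-3} + ∇ + Δ) f = -54x^3 - 3x^2 - (20/3)x + 4
D (S_{-3} + ∇ + Δ) f = -162x^2 - 6x - 20/3
E_{4} D (S_{-3} + ∇ + Δ) f = -162x^2 - 1302x - 7868/3
S_{-1} (E_{4} ∘ D) (S_{-3} + ∇ + Δ) f = -162x^2 + 1302x - 7868/3
(-3(S_{-1} ∘ E_{4} ∘ D ∘ (S_{-3} + ∇ + Δ))) f = 486x^2 - 3906x + 7868


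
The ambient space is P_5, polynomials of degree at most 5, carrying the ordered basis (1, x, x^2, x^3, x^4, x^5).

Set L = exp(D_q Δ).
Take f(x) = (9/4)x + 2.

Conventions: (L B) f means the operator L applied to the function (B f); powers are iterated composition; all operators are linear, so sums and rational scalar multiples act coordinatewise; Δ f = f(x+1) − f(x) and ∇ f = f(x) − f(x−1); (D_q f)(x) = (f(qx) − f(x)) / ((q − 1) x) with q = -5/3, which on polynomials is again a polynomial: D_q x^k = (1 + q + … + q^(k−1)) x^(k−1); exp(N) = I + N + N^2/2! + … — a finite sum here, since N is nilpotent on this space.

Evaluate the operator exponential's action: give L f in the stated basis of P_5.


the series for exp(D_q Δ) f terminates at order 0
exp(D_q Δ) f = (9/4)x + 2

the result is g(x) = (9/4)x + 2


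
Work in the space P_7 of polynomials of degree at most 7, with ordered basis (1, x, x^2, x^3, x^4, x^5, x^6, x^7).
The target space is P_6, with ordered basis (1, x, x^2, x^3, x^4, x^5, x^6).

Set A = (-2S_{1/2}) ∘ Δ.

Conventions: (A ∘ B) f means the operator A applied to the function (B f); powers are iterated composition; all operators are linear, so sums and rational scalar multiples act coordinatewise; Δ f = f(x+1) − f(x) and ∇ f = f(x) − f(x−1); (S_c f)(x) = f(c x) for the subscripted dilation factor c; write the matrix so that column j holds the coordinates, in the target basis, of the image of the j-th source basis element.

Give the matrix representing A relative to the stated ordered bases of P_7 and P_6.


image of 1: 0
image of x: -2
image of x^2: -2x - 2
image of x^3: -(3/2)x^2 - 3x - 2
image of x^4: -x^3 - 3x^2 - 4x - 2
image of x^5: -(5/8)x^4 - (5/2)x^3 - 5x^2 - 5x - 2
image of x^6: -(3/8)x^5 - (15/8)x^4 - 5x^3 - (15/2)x^2 - 6x - 2
image of x^7: -(7/32)x^6 - (21/16)x^5 - (35/8)x^4 - (35/4)x^3 - (21/2)x^2 - 7x - 2
each image's coordinates form column j of the matrix

the matrix is [[0, -2, -2, -2, -2, -2, -2, -2]; [0, 0, -2, -3, -4, -5, -6, -7]; [0, 0, 0, -3/2, -3, -5, -15/2, -21/2]; [0, 0, 0, 0, -1, -5/2, -5, -35/4]; [0, 0, 0, 0, 0, -5/8, -15/8, -35/8]; [0, 0, 0, 0, 0, 0, -3/8, -21/16]; [0, 0, 0, 0, 0, 0, 0, -7/32]] (rows listed top to bottom)


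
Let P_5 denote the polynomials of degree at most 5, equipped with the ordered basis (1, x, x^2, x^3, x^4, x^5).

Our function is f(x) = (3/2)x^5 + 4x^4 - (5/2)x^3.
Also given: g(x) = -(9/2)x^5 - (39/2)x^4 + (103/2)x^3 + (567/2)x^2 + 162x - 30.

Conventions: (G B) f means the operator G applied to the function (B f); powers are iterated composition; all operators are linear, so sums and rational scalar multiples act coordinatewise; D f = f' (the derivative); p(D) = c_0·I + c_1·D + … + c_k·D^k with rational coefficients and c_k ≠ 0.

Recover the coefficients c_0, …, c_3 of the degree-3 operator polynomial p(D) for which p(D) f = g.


D^0 f = (3/2)x^5 + 4x^4 - (5/2)x^3
D^1 f = (15/2)x^4 + 16x^3 - (15/2)x^2
D^2 f = 30x^3 + 48x^2 - 15x
D^3 f = 90x^2 + 96x - 15
matching coefficients of g against c_0 f + c_1 Df + … from the top degree down determines the c_i
solution: c_0 = -3, c_1 = -1, c_2 = 2, c_3 = 2

c_0 = -3, c_1 = -1, c_2 = 2, c_3 = 2


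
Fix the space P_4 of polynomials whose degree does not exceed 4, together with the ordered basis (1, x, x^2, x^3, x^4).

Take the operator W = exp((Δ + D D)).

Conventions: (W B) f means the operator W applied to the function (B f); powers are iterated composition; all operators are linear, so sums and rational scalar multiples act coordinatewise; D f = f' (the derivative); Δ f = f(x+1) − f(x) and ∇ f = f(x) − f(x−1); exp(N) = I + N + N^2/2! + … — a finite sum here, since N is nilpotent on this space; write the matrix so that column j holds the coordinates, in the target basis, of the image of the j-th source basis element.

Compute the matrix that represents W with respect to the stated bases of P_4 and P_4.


image of 1: 1
image of x: x + 1
image of x^2: x^2 + 2x + 4
image of x^3: x^3 + 3x^2 + 12x + 11
image of x^4: x^4 + 4x^3 + 24x^2 + 44x + 51
each image's coordinates form column j of the matrix

the matrix is [[1, 1, 4, 11, 51]; [0, 1, 2, 12, 44]; [0, 0, 1, 3, 24]; [0, 0, 0, 1, 4]; [0, 0, 0, 0, 1]] (rows listed top to bottom)


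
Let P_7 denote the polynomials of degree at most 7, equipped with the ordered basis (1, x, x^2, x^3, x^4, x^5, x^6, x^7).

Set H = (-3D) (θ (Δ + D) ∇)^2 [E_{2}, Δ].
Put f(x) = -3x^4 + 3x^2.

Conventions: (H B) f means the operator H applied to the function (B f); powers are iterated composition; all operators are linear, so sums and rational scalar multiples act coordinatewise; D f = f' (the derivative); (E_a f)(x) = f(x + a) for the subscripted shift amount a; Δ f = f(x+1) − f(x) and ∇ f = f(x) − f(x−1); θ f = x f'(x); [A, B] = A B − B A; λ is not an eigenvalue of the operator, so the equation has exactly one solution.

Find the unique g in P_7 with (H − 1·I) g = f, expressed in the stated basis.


the result is g(x) = 3x^4 - 3x^2

write g with unknown coordinates in the stated basis and equate coefficients in (H − 1·I) g = f
solving from the highest basis element down gives g = 3x^4 - 3x^2
check: H g = 0
so H g − 1·g = -3x^4 + 3x^2 = f ✓


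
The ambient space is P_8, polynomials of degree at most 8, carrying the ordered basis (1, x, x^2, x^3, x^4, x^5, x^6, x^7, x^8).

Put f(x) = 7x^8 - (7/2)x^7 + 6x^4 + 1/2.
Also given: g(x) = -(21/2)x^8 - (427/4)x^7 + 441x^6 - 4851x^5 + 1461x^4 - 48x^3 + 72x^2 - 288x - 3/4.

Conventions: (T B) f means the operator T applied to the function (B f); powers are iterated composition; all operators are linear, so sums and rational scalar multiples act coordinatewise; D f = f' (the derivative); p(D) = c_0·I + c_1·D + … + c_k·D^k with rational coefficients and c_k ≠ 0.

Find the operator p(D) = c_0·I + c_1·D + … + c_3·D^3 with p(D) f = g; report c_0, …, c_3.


p(D) = -(3/2)·I − 2·D + D^2 − 2·D^3, i.e. c_0 = -3/2, c_1 = -2, c_2 = 1, c_3 = -2

D^0 f = 7x^8 - (7/2)x^7 + 6x^4 + 1/2
D^1 f = 56x^7 - (49/2)x^6 + 24x^3
D^2 f = 392x^6 - 147x^5 + 72x^2
D^3 f = 2352x^5 - 735x^4 + 144x
matching coefficients of g against c_0 f + c_1 Df + … from the top degree down determines the c_i
solution: c_0 = -3/2, c_1 = -2, c_2 = 1, c_3 = -2


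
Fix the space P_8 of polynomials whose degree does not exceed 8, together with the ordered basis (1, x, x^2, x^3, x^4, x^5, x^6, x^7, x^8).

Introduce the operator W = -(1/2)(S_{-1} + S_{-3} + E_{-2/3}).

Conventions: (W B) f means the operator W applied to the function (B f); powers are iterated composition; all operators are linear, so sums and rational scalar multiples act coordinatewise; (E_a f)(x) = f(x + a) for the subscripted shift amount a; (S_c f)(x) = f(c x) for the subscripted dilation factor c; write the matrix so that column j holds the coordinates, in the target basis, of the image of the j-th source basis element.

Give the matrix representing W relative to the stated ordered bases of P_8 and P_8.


image of 1: -3/2
image of x: (3/2)x + 1/3
image of x^2: -(11/2)x^2 + (2/3)x - 2/9
image of x^3: (27/2)x^3 + x^2 - (2/3)x + 4/27
image of x^4: -(83/2)x^4 + (4/3)x^3 - (4/3)x^2 + (16/27)x - 8/81
image of x^5: (243/2)x^5 + (5/3)x^4 - (20/9)x^3 + (40/27)x^2 - (40/81)x + 16/243
image of x^6: -(731/2)x^6 + 2x^5 - (10/3)x^4 + (80/27)x^3 - (40/27)x^2 + (32/81)x - 32/729
image of x^7: (2187/2)x^7 + (7/3)x^6 - (14/3)x^5 + (140/27)x^4 - (280/81)x^3 + (112/81)x^2 - (224/729)x + 64/2187
image of x^8: -(6563/2)x^8 + (8/3)x^7 - (56/9)x^6 + (224/27)x^5 - (560/81)x^4 + (896/243)x^3 - (896/729)x^2 + (512/2187)x - 128/6561
each image's coordinates form column j of the matrix

the matrix is [[-3/2, 1/3, -2/9, 4/27, -8/81, 16/243, -32/729, 64/2187, -128/6561]; [0, 3/2, 2/3, -2/3, 16/27, -40/81, 32/81, -224/729, 512/2187]; [0, 0, -11/2, 1, -4/3, 40/27, -40/27, 112/81, -896/729]; [0, 0, 0, 27/2, 4/3, -20/9, 80/27, -280/81, 896/243]; [0, 0, 0, 0, -83/2, 5/3, -10/3, 140/27, -560/81]; [0, 0, 0, 0, 0, 243/2, 2, -14/3, 224/27]; [0, 0, 0, 0, 0, 0, -731/2, 7/3, -56/9]; [0, 0, 0, 0, 0, 0, 0, 2187/2, 8/3]; [0, 0, 0, 0, 0, 0, 0, 0, -6563/2]] (rows listed top to bottom)


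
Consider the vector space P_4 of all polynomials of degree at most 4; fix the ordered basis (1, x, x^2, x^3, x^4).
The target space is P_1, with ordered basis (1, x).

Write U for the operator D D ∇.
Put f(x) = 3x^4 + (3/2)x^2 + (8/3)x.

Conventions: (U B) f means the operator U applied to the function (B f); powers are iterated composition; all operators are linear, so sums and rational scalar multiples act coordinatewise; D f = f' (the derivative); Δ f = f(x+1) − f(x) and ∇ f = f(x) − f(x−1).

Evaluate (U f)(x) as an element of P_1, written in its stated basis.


g(x) = 72x - 36

∇ f = 12x^3 - 18x^2 + 15x - 11/6
D ∇ f = 36x^2 - 36x + 15
D D ∇ f = 72x - 36


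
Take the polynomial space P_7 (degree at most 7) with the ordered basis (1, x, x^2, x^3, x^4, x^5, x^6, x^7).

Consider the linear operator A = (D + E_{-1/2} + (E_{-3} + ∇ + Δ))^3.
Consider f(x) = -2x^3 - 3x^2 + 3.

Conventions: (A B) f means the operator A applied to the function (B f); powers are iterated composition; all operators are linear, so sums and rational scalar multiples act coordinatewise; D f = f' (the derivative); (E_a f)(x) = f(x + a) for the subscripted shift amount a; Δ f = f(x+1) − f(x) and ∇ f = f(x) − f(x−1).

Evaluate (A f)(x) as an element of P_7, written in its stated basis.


the result is g(x) = -16x^3 + 12x^2 - 648x + 1239/2

D f = -6x^2 - 6x
E_{-1/2} f = -2x^3 + (3/2)x + 5/2
E_{-3} f = -2x^3 + 15x^2 - 36x + 30
∇ f = -6x^2 + 1
Δ f = -6x^2 - 12x - 5
(E_{-3} + ∇ + Δ) f = -2x^3 + 3x^2 - 48x + 26
(D + E_{-1/2} + (E_{-3} + ∇ + Δ)) f = -4x^3 - 3x^2 - (105/2)x + 57/2
D (D + E_{-1/2} + (E_{-3} + ∇ + Δ)) f = -12x^2 - 6x - 105/2
E_{-1/2} (D + E_{-1/2} + (E_{-3} + ∇ + Δ)) f = -4x^3 + 3x^2 - (105/2)x + 109/2
E_{-3} (D + E_{-1/2} + (E_{-3} + ∇ + Δ)) f = -4x^3 + 33x^2 - (285/2)x + 267
∇ (D + E_{-1/2} + (E_{-3} + ∇ + Δ)) f = -12x^2 + 6x - 107/2
Δ (D + E_{-1/2} + (E_{-3} + ∇ + Δ)) f = -12x^2 - 18x - 119/2
(E_{-3} + ∇ + Δ) (D + E_{-1/2} + (E_{-3} + ∇ + Δ)) f = -4x^3 + 9x^2 - (309/2)x + 154
(D + E_{-1/2} + (E_{-3} + ∇ + Δ)) (D + E_{-1/2} + (E_{-3} + ∇ + Δ)) f = -8x^3 - 213x + 156
D (D + E_{-1/2} + (E_{-3} + ∇ + Δ)) (D + E_{-1/2} + (E_{-3} + ∇ + Δ)) f = -24x^2 - 213
E_{-1/2} (D + E_{-1/2} + (E_{-3} + ∇ + Δ)) (D + E_{-1/2} + (E_{-3} + ∇ + Δ)) f = -8x^3 + 12x^2 - 219x + 527/2
E_{-3} (D + E_{-1/2} + (E_{-3} + ∇ + Δ)) (D + E_{-1/2} + (E_{-3} + ∇ + Δ)) f = -8x^3 + 72x^2 - 429x + 1011
∇ (D + E_{-1/2} + (E_{-3} + ∇ + Δ)) (D + E_{-1/2} + (E_{-3} + ∇ + Δ)) f = -24x^2 + 24x - 221
Δ (D + E_{-1/2} + (E_{-3} + ∇ + Δ)) (D + E_{-1/2} + (E_{-3} + ∇ + Δ)) f = -24x^2 - 24x - 221
(E_{-3} + ∇ + Δ) (D + E_{-1/2} + (E_{-3} + ∇ + Δ)) (D + E_{-1/2} + (E_{-3} + ∇ + Δ)) f = -8x^3 + 24x^2 - 429x + 569
(D + E_{-1/2} + (E_{-3} + ∇ + Δ)) (D + E_{-1/2} + (E_{-3} + ∇ + Δ)) (D + E_{-1/2} + (E_{-3} + ∇ + Δ)) f = -16x^3 + 12x^2 - 648x + 1239/2


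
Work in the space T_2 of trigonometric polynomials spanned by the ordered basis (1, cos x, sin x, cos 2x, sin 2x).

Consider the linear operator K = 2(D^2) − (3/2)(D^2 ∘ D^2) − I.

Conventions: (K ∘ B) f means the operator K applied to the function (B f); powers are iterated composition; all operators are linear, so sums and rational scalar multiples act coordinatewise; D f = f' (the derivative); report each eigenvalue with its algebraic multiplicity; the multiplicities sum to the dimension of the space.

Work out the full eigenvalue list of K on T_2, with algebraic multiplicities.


image of 1: -1
image of cos x: -(9/2)cos x
image of sin x: -(9/2)sin x
image of cos 2x: -33cos 2x
image of sin 2x: -33sin 2x
the matrix is diagonal; its diagonal is (-1, -9/2, -9/2, -33, -33)
for a triangular matrix the eigenvalues are the diagonal entries, with algebraic multiplicity their repetition count

λ = -33 (multiplicity 2), λ = -9/2 (multiplicity 2), λ = -1 (multiplicity 1)


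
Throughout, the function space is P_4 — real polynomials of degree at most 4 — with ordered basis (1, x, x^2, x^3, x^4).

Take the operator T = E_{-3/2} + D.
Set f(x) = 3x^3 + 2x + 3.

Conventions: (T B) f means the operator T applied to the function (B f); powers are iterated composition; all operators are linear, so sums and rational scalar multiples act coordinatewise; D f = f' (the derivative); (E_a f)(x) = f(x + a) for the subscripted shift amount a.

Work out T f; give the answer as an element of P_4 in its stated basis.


E_{-3/2} f = 3x^3 - (27/2)x^2 + (89/4)x - 81/8
D f = 9x^2 + 2
(E_{-3/2} + D) f = 3x^3 - (9/2)x^2 + (89/4)x - 65/8

g(x) = 3x^3 - (9/2)x^2 + (89/4)x - 65/8


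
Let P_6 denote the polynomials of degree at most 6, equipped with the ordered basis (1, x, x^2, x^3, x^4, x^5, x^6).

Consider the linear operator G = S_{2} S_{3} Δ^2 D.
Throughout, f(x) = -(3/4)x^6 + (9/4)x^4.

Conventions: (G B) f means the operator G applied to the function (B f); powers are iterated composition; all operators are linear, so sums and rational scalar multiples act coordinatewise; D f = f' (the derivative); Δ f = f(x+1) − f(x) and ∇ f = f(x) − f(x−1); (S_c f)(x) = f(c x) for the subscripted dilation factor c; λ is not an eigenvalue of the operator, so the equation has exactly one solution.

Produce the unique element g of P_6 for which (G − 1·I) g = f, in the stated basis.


write g with unknown coordinates in the stated basis and equate coefficients in (G − 1·I) g = f
solving from the highest basis element down gives g = (3/4)x^6 - (9/4)x^4 + 19440x^3 + 9720x^2 + 1566x + 116721
check: G g = 19440x^3 + 9720x^2 + 1566x + 116721
so G g − 1·g = -(3/4)x^6 + (9/4)x^4 = f ✓

the image equals g(x) = (3/4)x^6 - (9/4)x^4 + 19440x^3 + 9720x^2 + 1566x + 116721


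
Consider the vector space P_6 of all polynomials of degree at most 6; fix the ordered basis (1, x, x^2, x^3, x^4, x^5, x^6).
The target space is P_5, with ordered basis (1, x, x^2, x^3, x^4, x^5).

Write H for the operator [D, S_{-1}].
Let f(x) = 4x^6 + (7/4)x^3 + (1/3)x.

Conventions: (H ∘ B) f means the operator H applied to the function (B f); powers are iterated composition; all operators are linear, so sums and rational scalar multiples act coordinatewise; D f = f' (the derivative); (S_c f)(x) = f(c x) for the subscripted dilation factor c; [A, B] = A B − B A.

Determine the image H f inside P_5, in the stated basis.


the image equals g(x) = 48x^5 - (21/2)x^2 - 2/3

S_{-1} f = 4x^6 - (7/4)x^3 - (1/3)x
D S_{-1} f = 24x^5 - (21/4)x^2 - 1/3
D f = 24x^5 + (21/4)x^2 + 1/3
S_{-1} D f = -24x^5 + (21/4)x^2 + 1/3
[D, S_{-1}] f = 48x^5 - (21/2)x^2 - 2/3


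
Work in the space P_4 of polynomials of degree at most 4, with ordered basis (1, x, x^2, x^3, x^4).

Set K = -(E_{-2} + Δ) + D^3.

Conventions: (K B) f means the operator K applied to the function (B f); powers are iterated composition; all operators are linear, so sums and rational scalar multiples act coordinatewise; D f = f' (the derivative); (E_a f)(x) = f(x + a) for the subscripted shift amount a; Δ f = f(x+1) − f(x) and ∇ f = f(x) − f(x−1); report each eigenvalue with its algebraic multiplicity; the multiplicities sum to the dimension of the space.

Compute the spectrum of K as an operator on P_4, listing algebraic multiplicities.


λ = -1 (multiplicity 5)

image of 1: -1
image of x: -x + 1
image of x^2: -x^2 + 2x - 5
image of x^3: -x^3 + 3x^2 - 15x + 13
image of x^4: -x^4 + 4x^3 - 30x^2 + 52x - 17
the matrix is upper triangular; its diagonal is (-1, -1, -1, -1, -1)
for a triangular matrix the eigenvalues are the diagonal entries, with algebraic multiplicity their repetition count


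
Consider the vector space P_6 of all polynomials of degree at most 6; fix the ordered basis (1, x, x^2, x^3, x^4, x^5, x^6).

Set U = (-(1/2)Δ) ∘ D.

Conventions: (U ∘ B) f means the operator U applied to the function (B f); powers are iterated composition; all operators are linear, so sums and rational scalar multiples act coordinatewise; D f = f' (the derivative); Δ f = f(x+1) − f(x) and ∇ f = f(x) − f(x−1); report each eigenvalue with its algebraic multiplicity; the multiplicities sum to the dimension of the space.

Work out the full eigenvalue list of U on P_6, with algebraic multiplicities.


image of 1: 0
image of x: 0
image of x^2: -1
image of x^3: -3x - 3/2
image of x^4: -6x^2 - 6x - 2
image of x^5: -10x^3 - 15x^2 - 10x - 5/2
image of x^6: -15x^4 - 30x^3 - 30x^2 - 15x - 3
the matrix is upper triangular; its diagonal is (0, 0, 0, 0, 0, 0, 0)
for a triangular matrix the eigenvalues are the diagonal entries, with algebraic multiplicity their repetition count

λ = 0 (multiplicity 7)


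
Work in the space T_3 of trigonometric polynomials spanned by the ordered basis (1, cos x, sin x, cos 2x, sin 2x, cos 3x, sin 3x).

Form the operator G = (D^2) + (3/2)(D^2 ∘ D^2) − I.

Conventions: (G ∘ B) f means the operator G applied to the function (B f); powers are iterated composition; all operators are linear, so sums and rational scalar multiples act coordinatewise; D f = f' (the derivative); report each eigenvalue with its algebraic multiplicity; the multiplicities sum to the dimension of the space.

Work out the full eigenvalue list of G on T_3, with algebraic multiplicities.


λ = -1 (multiplicity 1), λ = -1/2 (multiplicity 2), λ = 19 (multiplicity 2), λ = 223/2 (multiplicity 2)

image of 1: -1
image of cos x: -(1/2)cos x
image of sin x: -(1/2)sin x
image of cos 2x: 19cos 2x
image of sin 2x: 19sin 2x
image of cos 3x: (223/2)cos 3x
image of sin 3x: (223/2)sin 3x
the matrix is diagonal; its diagonal is (-1, -1/2, -1/2, 19, 19, 223/2, 223/2)
for a triangular matrix the eigenvalues are the diagonal entries, with algebraic multiplicity their repetition count


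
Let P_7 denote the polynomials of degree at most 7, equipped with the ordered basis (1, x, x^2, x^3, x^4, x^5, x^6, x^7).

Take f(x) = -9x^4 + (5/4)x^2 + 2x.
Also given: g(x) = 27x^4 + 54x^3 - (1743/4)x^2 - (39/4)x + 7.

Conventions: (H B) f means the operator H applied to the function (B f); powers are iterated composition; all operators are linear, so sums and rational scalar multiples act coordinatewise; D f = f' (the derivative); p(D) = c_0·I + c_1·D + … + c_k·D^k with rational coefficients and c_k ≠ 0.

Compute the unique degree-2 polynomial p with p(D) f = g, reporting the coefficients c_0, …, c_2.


D^0 f = -9x^4 + (5/4)x^2 + 2x
D^1 f = -36x^3 + (5/2)x + 2
D^2 f = -108x^2 + 5/2
matching coefficients of g against c_0 f + c_1 Df + … from the top degree down determines the c_i
solution: c_0 = -3, c_1 = -3/2, c_2 = 4

c_0 = -3, c_1 = -3/2, c_2 = 4


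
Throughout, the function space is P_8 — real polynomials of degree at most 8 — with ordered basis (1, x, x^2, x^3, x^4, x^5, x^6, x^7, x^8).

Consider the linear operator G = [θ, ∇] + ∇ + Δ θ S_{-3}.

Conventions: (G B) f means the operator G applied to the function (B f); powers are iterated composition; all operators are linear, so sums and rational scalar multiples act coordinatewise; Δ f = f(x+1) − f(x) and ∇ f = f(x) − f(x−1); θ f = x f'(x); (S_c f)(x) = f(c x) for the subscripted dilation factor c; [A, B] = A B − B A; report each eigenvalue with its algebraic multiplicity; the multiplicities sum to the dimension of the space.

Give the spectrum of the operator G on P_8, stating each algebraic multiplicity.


λ = 0 (multiplicity 9)

image of 1: 0
image of x: -3
image of x^2: 36x + 19
image of x^3: -243x^2 - 240x - 83
image of x^4: 1296x^3 + 1950x^2 + 1288x + 327
image of x^5: -6075x^4 - 12140x^3 - 12170x^2 - 6060x - 1219
image of x^6: 26244x^5 + 65625x^4 + 87440x^3 + 65655x^2 + 26220x + 4379
image of x^7: -107163x^6 - 321468x^5 - 535885x^4 - 535710x^3 - 321573x^2 - 107128x - 15315
image of x^8: 419904x^7 + 1469692x^6 + 2939216x^5 + 3674370x^4 + 2939104x^3 + 1469804x^2 + 419856x + 52495
the matrix is upper triangular; its diagonal is (0, 0, 0, 0, 0, 0, 0, 0, 0)
for a triangular matrix the eigenvalues are the diagonal entries, with algebraic multiplicity their repetition count


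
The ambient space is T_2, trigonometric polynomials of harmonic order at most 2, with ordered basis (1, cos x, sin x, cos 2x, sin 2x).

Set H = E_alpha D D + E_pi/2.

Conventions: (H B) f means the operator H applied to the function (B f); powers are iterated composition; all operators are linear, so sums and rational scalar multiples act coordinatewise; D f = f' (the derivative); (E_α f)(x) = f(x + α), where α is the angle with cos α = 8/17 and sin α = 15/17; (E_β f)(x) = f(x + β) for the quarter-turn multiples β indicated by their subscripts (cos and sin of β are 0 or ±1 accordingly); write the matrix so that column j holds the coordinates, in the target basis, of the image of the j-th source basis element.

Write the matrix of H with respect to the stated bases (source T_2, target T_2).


image of 1: 1
image of cos x: -(8/17)cos x - (2/17)sin x
image of sin x: (2/17)cos x - (8/17)sin x
image of cos 2x: (355/289)cos 2x + (960/289)sin 2x
image of sin 2x: -(960/289)cos 2x + (355/289)sin 2x
each image's coordinates form column j of the matrix

the matrix is [[1, 0, 0, 0, 0]; [0, -8/17, 2/17, 0, 0]; [0, -2/17, -8/17, 0, 0]; [0, 0, 0, 355/289, -960/289]; [0, 0, 0, 960/289, 355/289]] (rows listed top to bottom)


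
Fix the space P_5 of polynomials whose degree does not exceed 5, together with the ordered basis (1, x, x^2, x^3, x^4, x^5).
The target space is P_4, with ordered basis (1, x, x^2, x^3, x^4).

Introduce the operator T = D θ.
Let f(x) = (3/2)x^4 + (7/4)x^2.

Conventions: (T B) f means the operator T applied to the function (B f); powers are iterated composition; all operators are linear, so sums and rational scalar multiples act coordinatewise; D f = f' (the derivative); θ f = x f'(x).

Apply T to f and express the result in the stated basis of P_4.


θ f = 6x^4 + (7/2)x^2
D θ f = 24x^3 + 7x

g(x) = 24x^3 + 7x


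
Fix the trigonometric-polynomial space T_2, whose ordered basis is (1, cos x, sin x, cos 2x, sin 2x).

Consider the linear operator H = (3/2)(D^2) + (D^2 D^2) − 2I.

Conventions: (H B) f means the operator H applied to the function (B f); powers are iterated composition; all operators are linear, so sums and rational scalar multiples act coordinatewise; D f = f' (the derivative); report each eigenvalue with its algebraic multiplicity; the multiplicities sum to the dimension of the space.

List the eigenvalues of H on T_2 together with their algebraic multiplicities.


λ = -5/2 (multiplicity 2), λ = -2 (multiplicity 1), λ = 8 (multiplicity 2)

image of 1: -2
image of cos x: -(5/2)cos x
image of sin x: -(5/2)sin x
image of cos 2x: 8cos 2x
image of sin 2x: 8sin 2x
the matrix is diagonal; its diagonal is (-2, -5/2, -5/2, 8, 8)
for a triangular matrix the eigenvalues are the diagonal entries, with algebraic multiplicity their repetition count


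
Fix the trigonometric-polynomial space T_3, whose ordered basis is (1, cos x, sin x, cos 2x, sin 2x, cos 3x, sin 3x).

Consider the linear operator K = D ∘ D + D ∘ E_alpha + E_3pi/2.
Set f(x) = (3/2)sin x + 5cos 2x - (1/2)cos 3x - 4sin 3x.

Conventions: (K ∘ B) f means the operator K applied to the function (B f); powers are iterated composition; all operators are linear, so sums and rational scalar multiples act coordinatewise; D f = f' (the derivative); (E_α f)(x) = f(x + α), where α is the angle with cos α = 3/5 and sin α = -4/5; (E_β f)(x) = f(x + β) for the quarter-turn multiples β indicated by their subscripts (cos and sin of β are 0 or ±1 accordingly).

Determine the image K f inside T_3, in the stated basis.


D f = (3/2)cos x - 10sin 2x - 12cos 3x + (3/2)sin 3x
D D f = -(3/2)sin x - 20cos 2x + (9/2)cos 3x + 36sin 3x
E_alpha f = -(6/5)cos x + (9/10)sin x - (7/5)cos 2x + (24/5)sin 2x + (469/250)cos 3x + (446/125)sin 3x
D E_alpha f = (9/10)cos x + (6/5)sin x + (48/5)cos 2x + (14/5)sin 2x + (1338/125)cos 3x - (1407/250)sin 3x
E_3pi/2 f = -(3/2)cos x - 5cos 2x - 4cos 3x + (1/2)sin 3x
(D ∘ D + D ∘ E_alpha + E_3pi/2) f = -(3/5)cos x - (3/10)sin x - (77/5)cos 2x + (14/5)sin 2x + (2801/250)cos 3x + (3859/125)sin 3x

the image equals g(x) = -(3/5)cos x - (3/10)sin x - (77/5)cos 2x + (14/5)sin 2x + (2801/250)cos 3x + (3859/125)sin 3x


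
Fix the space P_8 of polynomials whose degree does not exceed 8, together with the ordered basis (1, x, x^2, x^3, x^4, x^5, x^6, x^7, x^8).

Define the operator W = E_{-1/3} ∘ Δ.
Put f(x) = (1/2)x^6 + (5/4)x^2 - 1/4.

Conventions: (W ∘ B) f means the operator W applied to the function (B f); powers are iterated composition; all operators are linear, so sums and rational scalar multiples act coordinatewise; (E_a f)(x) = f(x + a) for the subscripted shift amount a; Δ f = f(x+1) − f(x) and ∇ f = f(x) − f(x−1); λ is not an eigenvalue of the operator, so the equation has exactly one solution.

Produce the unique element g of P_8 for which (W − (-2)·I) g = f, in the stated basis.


the image equals g(x) = (1/4)x^6 - (3/4)x^5 + (5/4)x^4 - (25/12)x^3 + (245/72)x^2 - (637/216)x + 683/648

write g with unknown coordinates in the stated basis and equate coefficients in (W − (-2)·I) g = f
solving from the highest basis element down gives g = (1/4)x^6 - (3/4)x^5 + (5/4)x^4 - (25/12)x^3 + (245/72)x^2 - (637/216)x + 683/648
check: W g = (3/2)x^5 - (5/2)x^4 + (25/6)x^3 - (50/9)x^2 + (637/108)x - 191/81
so W g − (-2)·g = (1/2)x^6 + (5/4)x^2 - 1/4 = f ✓


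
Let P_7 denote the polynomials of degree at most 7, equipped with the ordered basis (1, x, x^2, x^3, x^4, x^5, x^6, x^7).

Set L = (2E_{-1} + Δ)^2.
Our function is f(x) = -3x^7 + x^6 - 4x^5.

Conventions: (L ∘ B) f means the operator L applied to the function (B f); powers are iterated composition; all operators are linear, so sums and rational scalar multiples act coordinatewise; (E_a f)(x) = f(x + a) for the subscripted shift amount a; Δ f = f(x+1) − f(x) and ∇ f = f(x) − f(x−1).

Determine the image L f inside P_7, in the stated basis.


E_{-1} f = -3x^7 + 22x^6 - 73x^5 + 140x^4 - 165x^3 + 118x^2 - 47x + 8
(2E_{-1}) f = -6x^7 + 44x^6 - 146x^5 + 280x^4 - 330x^3 + 236x^2 - 94x + 16
Δ f = -21x^6 - 57x^5 - 110x^4 - 125x^3 - 88x^2 - 35x - 6
(2E_{-1} + Δ) f = -6x^7 + 23x^6 - 203x^5 + 170x^4 - 455x^3 + 148x^2 - 129x + 10
E_{-1} (2E_{-1} + Δ) f = -6x^7 + 65x^6 - 467x^5 + 1740x^4 - 3835x^3 + 5034x^2 - 3665x + 1144
(2E_{-1}) (2E_{-1} + Δ) f = -12x^7 + 130x^6 - 934x^5 + 3480x^4 - 7670x^3 + 10068x^2 - 7330x + 2288
Δ (2E_{-1} + Δ) f = -42x^6 + 12x^5 - 880x^4 - 1100x^3 - 2156x^2 - 1308x - 452
(2E_{-1} + Δ) (2E_{-1} + Δ) f = -12x^7 + 88x^6 - 922x^5 + 2600x^4 - 8770x^3 + 7912x^2 - 8638x + 1836

the image equals g(x) = -12x^7 + 88x^6 - 922x^5 + 2600x^4 - 8770x^3 + 7912x^2 - 8638x + 1836


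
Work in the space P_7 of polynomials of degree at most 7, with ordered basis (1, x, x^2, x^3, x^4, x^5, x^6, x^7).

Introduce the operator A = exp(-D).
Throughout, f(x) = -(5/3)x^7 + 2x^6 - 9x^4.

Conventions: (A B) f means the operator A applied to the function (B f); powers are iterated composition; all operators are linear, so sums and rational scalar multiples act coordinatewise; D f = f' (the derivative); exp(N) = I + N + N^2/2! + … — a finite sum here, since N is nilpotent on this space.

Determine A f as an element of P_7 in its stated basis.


order-1 term: (35/3)x^6 - 12x^5 + 36x^3
order-2 term: -35x^5 + 30x^4 - 54x^2
order-3 term: (175/3)x^4 - 40x^3 + 36x
order-4 term: -(175/3)x^3 + 30x^2 - 9
order-5 term: 35x^2 - 12x
order-6 term: -(35/3)x + 2
order-7 term: 5/3
the series for exp(-D) f terminates at order 7
exp(-D) f = -(5/3)x^7 + (41/3)x^6 - 47x^5 + (238/3)x^4 - (187/3)x^3 + 11x^2 + (37/3)x - 16/3

the image equals g(x) = -(5/3)x^7 + (41/3)x^6 - 47x^5 + (238/3)x^4 - (187/3)x^3 + 11x^2 + (37/3)x - 16/3


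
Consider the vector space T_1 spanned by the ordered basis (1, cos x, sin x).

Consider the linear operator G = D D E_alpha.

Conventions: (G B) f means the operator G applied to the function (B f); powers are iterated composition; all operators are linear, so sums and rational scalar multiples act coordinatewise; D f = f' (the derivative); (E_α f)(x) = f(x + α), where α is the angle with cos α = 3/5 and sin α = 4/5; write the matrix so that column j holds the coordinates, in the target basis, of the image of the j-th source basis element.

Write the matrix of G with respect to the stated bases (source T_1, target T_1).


the matrix is [[0, 0, 0]; [0, -3/5, -4/5]; [0, 4/5, -3/5]] (rows listed top to bottom)

image of 1: 0
image of cos x: -(3/5)cos x + (4/5)sin x
image of sin x: -(4/5)cos x - (3/5)sin x
each image's coordinates form column j of the matrix


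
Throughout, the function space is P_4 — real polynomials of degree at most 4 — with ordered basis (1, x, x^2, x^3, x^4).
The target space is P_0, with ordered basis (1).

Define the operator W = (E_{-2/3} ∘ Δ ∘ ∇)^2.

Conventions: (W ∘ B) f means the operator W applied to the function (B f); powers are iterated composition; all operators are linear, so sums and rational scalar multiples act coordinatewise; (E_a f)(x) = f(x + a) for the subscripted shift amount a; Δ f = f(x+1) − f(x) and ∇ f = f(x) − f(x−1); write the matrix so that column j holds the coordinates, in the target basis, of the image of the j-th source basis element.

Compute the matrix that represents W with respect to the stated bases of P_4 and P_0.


image of 1: 0
image of x: 0
image of x^2: 0
image of x^3: 0
image of x^4: 24
each image's coordinates form column j of the matrix

the matrix is [[0, 0, 0, 0, 24]] (rows listed top to bottom)


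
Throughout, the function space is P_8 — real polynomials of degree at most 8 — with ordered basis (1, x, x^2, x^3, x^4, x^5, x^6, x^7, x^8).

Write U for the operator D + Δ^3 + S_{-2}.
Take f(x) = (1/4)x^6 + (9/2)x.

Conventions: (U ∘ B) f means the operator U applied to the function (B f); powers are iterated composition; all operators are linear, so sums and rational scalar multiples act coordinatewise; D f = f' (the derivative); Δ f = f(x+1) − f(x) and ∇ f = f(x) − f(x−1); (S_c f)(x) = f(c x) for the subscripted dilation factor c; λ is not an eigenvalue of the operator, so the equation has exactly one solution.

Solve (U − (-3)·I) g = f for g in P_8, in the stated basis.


g(x) = (1/268)x^6 + (3/3886)x^5 - (15/73834)x^4 + (3300/36917)x^3 - (12285/36917)x^2 + (123543/73834)x - 319923/295336

write g with unknown coordinates in the stated basis and equate coefficients in (U − (-3)·I) g = f
solving from the highest basis element down gives g = (1/268)x^6 + (3/3886)x^5 - (15/73834)x^4 + (3300/36917)x^3 - (12285/36917)x^2 + (123543/73834)x - 319923/295336
check: U g = (16/67)x^6 - (9/3886)x^5 + (45/73834)x^4 - (9900/36917)x^3 + (36855/36917)x^2 - (19188/36917)x + 959769/295336
so U g − (-3)·g = (1/4)x^6 + (9/2)x = f ✓


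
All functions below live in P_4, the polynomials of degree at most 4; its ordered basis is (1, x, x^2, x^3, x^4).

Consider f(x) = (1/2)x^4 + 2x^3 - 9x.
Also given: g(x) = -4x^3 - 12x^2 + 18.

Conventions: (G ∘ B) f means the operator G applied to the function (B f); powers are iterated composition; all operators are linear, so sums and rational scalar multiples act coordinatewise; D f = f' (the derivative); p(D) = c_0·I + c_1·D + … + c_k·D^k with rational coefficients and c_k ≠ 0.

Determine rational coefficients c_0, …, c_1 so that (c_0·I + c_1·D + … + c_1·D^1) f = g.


c_0 = 0, c_1 = -2

D^0 f = (1/2)x^4 + 2x^3 - 9x
D^1 f = 2x^3 + 6x^2 - 9
matching coefficients of g against c_0 f + c_1 Df + … from the top degree down determines the c_i
solution: c_0 = 0, c_1 = -2


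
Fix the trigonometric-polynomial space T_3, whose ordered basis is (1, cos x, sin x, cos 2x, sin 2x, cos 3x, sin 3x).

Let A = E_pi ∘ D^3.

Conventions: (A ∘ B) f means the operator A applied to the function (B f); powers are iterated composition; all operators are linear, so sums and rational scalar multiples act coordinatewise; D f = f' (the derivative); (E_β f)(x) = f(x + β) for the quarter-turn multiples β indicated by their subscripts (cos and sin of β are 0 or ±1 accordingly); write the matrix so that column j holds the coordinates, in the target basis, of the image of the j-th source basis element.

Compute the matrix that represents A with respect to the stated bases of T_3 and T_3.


image of 1: 0
image of cos x: -sin x
image of sin x: cos x
image of cos 2x: 8sin 2x
image of sin 2x: -8cos 2x
image of cos 3x: -27sin 3x
image of sin 3x: 27cos 3x
each image's coordinates form column j of the matrix

the matrix is [[0, 0, 0, 0, 0, 0, 0]; [0, 0, 1, 0, 0, 0, 0]; [0, -1, 0, 0, 0, 0, 0]; [0, 0, 0, 0, -8, 0, 0]; [0, 0, 0, 8, 0, 0, 0]; [0, 0, 0, 0, 0, 0, 27]; [0, 0, 0, 0, 0, -27, 0]] (rows listed top to bottom)


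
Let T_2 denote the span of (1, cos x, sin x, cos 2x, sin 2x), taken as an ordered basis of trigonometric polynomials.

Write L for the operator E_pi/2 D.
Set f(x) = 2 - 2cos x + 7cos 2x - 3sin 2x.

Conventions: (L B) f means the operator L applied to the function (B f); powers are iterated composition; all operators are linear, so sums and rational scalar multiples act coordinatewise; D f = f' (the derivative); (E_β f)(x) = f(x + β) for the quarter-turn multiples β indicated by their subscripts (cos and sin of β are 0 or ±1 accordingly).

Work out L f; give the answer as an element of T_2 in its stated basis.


D f = 2sin x - 6cos 2x - 14sin 2x
E_pi/2 D f = 2cos x + 6cos 2x + 14sin 2x

the result is g(x) = 2cos x + 6cos 2x + 14sin 2x
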